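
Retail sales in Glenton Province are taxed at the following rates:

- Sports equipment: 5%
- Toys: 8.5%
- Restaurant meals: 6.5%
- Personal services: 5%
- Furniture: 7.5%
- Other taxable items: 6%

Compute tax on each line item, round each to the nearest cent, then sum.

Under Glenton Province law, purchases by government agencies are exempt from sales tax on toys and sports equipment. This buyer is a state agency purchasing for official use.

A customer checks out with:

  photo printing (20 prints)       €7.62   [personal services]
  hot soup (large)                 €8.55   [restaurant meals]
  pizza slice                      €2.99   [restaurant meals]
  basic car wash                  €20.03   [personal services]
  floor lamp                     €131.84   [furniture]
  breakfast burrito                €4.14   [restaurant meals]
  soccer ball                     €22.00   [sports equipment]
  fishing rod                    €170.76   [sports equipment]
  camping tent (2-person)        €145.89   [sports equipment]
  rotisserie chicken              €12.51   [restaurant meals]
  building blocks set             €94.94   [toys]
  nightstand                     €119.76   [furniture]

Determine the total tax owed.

€22.08

Photo printing (20 prints) €7.62: personal services → 5% → €0.38
Hot soup (large) €8.55: restaurant meals → 6.5% → €0.56
Pizza slice €2.99: restaurant meals → 6.5% → €0.19
Basic car wash €20.03: personal services → 5% → €1.00
Floor lamp €131.84: furniture → 7.5% → €9.89
Breakfast burrito €4.14: restaurant meals → 6.5% → €0.27
Soccer ball €22.00: sports equipment, buyer-exempt → 0% → €0.00
Fishing rod €170.76: sports equipment, buyer-exempt → 0% → €0.00
Camping tent (2-person) €145.89: sports equipment, buyer-exempt → 0% → €0.00
Rotisserie chicken €12.51: restaurant meals → 6.5% → €0.81
Building blocks set €94.94: toys, buyer-exempt → 0% → €0.00
Nightstand €119.76: furniture → 7.5% → €8.98
Total tax = €0.38 + €0.56 + €0.19 + €1.00 + €9.89 + €0.27 + €0.81 + €8.98 = €22.08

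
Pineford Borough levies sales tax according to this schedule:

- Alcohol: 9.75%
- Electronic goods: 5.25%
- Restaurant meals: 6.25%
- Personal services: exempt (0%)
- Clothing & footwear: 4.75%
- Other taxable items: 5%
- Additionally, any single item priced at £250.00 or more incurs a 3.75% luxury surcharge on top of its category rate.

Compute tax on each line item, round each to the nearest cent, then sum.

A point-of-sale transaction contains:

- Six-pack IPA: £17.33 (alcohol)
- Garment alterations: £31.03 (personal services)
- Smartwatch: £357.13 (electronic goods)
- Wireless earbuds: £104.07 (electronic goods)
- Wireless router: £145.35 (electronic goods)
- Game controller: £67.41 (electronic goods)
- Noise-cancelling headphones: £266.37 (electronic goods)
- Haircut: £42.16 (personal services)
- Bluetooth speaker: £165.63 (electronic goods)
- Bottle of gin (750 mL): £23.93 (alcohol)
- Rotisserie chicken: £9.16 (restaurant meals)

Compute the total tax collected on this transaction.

£86.03

Six-pack IPA £17.33: alcohol → 9.75% → £1.69
Garment alterations £31.03: personal services → 0% → £0.00
Smartwatch £357.13: electronic goods → 5.25% + 3.75% surcharge = 9% → £32.14
Wireless earbuds £104.07: electronic goods → 5.25% → £5.46
Wireless router £145.35: electronic goods → 5.25% → £7.63
Game controller £67.41: electronic goods → 5.25% → £3.54
Noise-cancelling headphones £266.37: electronic goods → 5.25% + 3.75% surcharge = 9% → £23.97
Haircut £42.16: personal services → 0% → £0.00
Bluetooth speaker £165.63: electronic goods → 5.25% → £8.70
Bottle of gin (750 mL) £23.93: alcohol → 9.75% → £2.33
Rotisserie chicken £9.16: restaurant meals → 6.25% → £0.57
Total tax = £1.69 + £32.14 + £5.46 + £7.63 + £3.54 + £23.97 + £8.70 + £2.33 + £0.57 = £86.03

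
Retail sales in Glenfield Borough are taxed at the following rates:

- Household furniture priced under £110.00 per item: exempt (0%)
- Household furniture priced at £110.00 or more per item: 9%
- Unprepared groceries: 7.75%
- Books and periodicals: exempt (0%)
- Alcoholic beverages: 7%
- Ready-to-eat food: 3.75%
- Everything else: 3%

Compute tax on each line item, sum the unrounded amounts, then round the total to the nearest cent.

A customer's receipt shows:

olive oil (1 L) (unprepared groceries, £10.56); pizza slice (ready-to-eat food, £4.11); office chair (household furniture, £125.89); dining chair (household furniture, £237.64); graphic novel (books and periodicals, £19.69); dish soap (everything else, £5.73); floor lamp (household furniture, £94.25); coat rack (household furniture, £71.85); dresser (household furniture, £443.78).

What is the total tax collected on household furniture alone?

Office chair £125.89: household furniture, £110.00 or more → 9% → £11.3301
Dining chair £237.64: household furniture, £110.00 or more → 9% → £21.3876
Floor lamp £94.25: household furniture, under £110.00 → 0% → £0.00
Coat rack £71.85: household furniture, under £110.00 → 0% → £0.00
Dresser £443.78: household furniture, £110.00 or more → 9% → £39.9402
Tax on household furniture: unrounded sum = £72.6579 → £72.66

£72.66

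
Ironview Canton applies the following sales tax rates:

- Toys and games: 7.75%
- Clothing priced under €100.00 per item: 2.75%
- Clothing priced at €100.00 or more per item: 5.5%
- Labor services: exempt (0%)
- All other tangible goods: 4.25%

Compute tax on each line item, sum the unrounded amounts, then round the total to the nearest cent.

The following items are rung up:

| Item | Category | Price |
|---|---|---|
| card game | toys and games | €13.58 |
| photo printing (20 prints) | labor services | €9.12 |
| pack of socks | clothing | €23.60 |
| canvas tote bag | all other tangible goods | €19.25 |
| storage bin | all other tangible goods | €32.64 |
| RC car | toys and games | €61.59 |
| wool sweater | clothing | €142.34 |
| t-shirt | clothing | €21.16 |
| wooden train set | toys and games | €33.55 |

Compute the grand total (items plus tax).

€376.52

Card game €13.58: toys and games → 7.75% → €1.05245
Photo printing (20 prints) €9.12: labor services → 0% → €0.00
Pack of socks €23.60: clothing, under €100.00 → 2.75% → €0.649
Canvas tote bag €19.25: all other tangible goods → 4.25% → €0.818125
Storage bin €32.64: all other tangible goods → 4.25% → €1.3872
RC car €61.59: toys and games → 7.75% → €4.773225
Wool sweater €142.34: clothing, €100.00 or more → 5.5% → €7.8287
T-shirt €21.16: clothing, under €100.00 → 2.75% → €0.5819
Wooden train set €33.55: toys and games → 7.75% → €2.600125
Subtotal = €356.83; unrounded tax = €19.690725 → €19.69; total due = €376.52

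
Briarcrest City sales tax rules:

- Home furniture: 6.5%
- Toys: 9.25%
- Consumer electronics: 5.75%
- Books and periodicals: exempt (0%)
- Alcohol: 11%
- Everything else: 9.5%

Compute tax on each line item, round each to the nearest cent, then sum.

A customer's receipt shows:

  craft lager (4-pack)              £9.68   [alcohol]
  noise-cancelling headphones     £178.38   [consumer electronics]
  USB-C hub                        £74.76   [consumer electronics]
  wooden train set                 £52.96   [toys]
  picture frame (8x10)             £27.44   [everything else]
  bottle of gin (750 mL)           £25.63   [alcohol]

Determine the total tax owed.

£25.95

Craft lager (4-pack) £9.68: alcohol → 11% → £1.06
Noise-cancelling headphones £178.38: consumer electronics → 5.75% → £10.26
USB-C hub £74.76: consumer electronics → 5.75% → £4.30
Wooden train set £52.96: toys → 9.25% → £4.90
Picture frame (8x10) £27.44: everything else → 9.5% → £2.61
Bottle of gin (750 mL) £25.63: alcohol → 11% → £2.82
Total tax = £1.06 + £10.26 + £4.30 + £4.90 + £2.61 + £2.82 = £25.95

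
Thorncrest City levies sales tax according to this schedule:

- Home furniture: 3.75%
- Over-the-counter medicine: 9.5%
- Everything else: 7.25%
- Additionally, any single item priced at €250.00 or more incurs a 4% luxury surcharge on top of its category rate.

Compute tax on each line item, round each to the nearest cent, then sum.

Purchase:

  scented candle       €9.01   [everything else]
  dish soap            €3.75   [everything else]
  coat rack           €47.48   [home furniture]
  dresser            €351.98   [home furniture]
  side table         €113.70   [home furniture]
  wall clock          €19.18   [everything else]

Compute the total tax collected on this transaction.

€35.63

Scented candle €9.01: everything else → 7.25% → €0.65
Dish soap €3.75: everything else → 7.25% → €0.27
Coat rack €47.48: home furniture → 3.75% → €1.78
Dresser €351.98: home furniture → 3.75% + 4% surcharge = 7.75% → €27.28
Side table €113.70: home furniture → 3.75% → €4.26
Wall clock €19.18: everything else → 7.25% → €1.39
Total tax = €0.65 + €0.27 + €1.78 + €27.28 + €4.26 + €1.39 = €35.63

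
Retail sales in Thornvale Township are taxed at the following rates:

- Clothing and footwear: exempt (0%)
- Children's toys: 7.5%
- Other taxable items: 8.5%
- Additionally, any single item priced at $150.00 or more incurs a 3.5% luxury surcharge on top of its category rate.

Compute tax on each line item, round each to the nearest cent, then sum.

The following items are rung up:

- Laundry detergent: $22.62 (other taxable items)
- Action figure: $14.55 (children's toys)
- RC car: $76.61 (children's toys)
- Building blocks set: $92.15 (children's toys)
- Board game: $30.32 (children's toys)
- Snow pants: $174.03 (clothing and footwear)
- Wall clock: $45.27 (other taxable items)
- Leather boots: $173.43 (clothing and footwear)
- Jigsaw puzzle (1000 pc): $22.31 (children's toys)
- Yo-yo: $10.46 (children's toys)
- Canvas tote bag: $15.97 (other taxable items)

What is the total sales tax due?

Laundry detergent $22.62: other taxable items → 8.5% → $1.92
Action figure $14.55: children's toys → 7.5% → $1.09
RC car $76.61: children's toys → 7.5% → $5.75
Building blocks set $92.15: children's toys → 7.5% → $6.91
Board game $30.32: children's toys → 7.5% → $2.27
Snow pants $174.03: clothing and footwear → 0% + 3.5% surcharge = 3.5% → $6.09
Wall clock $45.27: other taxable items → 8.5% → $3.85
Leather boots $173.43: clothing and footwear → 0% + 3.5% surcharge = 3.5% → $6.07
Jigsaw puzzle (1000 pc) $22.31: children's toys → 7.5% → $1.67
Yo-yo $10.46: children's toys → 7.5% → $0.78
Canvas tote bag $15.97: other taxable items → 8.5% → $1.36
Total tax = $1.92 + $1.09 + $5.75 + $6.91 + $2.27 + $6.09 + $3.85 + $6.07 + $1.67 + $0.78 + $1.36 = $37.76

$37.76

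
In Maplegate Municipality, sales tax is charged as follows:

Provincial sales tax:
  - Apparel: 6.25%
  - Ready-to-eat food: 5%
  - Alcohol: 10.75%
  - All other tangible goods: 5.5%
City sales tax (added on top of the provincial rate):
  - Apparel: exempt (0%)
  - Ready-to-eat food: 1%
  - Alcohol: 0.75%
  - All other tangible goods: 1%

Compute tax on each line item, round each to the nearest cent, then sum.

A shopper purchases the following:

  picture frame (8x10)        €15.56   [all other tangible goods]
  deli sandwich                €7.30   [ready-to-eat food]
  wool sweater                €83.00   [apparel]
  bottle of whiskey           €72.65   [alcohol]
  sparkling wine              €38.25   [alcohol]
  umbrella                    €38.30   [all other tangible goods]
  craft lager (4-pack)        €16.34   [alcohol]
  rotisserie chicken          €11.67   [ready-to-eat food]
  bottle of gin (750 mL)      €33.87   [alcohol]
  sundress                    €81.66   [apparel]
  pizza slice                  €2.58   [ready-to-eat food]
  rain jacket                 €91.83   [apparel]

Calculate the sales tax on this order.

Picture frame (8x10) €15.56: all other tangible goods → 5.5% + 1% city = 6.5% → €1.01
Deli sandwich €7.30: ready-to-eat food → 5% + 1% city = 6% → €0.44
Wool sweater €83.00: apparel → 6.25% + 0% city = 6.25% → €5.19
Bottle of whiskey €72.65: alcohol → 10.75% + 0.75% city = 11.5% → €8.35
Sparkling wine €38.25: alcohol → 10.75% + 0.75% city = 11.5% → €4.40
Umbrella €38.30: all other tangible goods → 5.5% + 1% city = 6.5% → €2.49
Craft lager (4-pack) €16.34: alcohol → 10.75% + 0.75% city = 11.5% → €1.88
Rotisserie chicken €11.67: ready-to-eat food → 5% + 1% city = 6% → €0.70
Bottle of gin (750 mL) €33.87: alcohol → 10.75% + 0.75% city = 11.5% → €3.90
Sundress €81.66: apparel → 6.25% + 0% city = 6.25% → €5.10
Pizza slice €2.58: ready-to-eat food → 5% + 1% city = 6% → €0.15
Rain jacket €91.83: apparel → 6.25% + 0% city = 6.25% → €5.74
Total tax = €1.01 + €0.44 + €5.19 + €8.35 + €4.40 + €2.49 + €1.88 + €0.70 + €3.90 + €5.10 + €0.15 + €5.74 = €39.35

€39.35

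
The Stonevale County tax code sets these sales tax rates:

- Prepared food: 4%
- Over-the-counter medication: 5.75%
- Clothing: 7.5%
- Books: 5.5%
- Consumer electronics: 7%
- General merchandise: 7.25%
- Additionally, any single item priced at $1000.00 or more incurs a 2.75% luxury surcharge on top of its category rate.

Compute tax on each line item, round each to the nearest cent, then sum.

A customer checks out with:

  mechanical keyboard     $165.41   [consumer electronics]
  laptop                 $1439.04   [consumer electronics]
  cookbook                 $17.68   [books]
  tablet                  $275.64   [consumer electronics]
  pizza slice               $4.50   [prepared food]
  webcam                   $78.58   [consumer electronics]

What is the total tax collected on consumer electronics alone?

Mechanical keyboard $165.41: consumer electronics → 7% → $11.58
Laptop $1439.04: consumer electronics → 7% + 2.75% surcharge = 9.75% → $140.31
Tablet $275.64: consumer electronics → 7% → $19.29
Webcam $78.58: consumer electronics → 7% → $5.50
Tax on consumer electronics = $11.58 + $140.31 + $19.29 + $5.50 = $176.68

$176.68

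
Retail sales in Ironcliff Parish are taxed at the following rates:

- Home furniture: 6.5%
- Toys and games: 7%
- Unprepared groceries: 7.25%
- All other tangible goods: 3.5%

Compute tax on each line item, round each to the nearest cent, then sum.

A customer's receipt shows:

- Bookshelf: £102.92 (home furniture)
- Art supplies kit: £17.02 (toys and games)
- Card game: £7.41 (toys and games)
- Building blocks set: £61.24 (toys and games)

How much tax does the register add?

Bookshelf £102.92: home furniture → 6.5% → £6.69
Art supplies kit £17.02: toys and games → 7% → £1.19
Card game £7.41: toys and games → 7% → £0.52
Building blocks set £61.24: toys and games → 7% → £4.29
Total tax = £6.69 + £1.19 + £0.52 + £4.29 = £12.69

£12.69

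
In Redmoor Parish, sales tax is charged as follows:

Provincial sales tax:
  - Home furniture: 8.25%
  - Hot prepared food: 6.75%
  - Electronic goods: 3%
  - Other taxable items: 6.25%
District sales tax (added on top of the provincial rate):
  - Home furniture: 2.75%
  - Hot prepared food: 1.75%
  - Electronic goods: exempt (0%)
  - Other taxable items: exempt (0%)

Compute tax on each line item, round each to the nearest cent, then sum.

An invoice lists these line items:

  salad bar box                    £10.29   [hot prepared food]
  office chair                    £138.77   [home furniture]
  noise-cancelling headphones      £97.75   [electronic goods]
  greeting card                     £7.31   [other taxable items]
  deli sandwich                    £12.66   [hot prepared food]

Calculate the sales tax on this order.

£20.60

Salad bar box £10.29: hot prepared food → 6.75% + 1.75% district = 8.5% → £0.87
Office chair £138.77: home furniture → 8.25% + 2.75% district = 11% → £15.26
Noise-cancelling headphones £97.75: electronic goods → 3% + 0% district = 3% → £2.93
Greeting card £7.31: other taxable items → 6.25% + 0% district = 6.25% → £0.46
Deli sandwich £12.66: hot prepared food → 6.75% + 1.75% district = 8.5% → £1.08
Total tax = £0.87 + £15.26 + £2.93 + £0.46 + £1.08 = £20.60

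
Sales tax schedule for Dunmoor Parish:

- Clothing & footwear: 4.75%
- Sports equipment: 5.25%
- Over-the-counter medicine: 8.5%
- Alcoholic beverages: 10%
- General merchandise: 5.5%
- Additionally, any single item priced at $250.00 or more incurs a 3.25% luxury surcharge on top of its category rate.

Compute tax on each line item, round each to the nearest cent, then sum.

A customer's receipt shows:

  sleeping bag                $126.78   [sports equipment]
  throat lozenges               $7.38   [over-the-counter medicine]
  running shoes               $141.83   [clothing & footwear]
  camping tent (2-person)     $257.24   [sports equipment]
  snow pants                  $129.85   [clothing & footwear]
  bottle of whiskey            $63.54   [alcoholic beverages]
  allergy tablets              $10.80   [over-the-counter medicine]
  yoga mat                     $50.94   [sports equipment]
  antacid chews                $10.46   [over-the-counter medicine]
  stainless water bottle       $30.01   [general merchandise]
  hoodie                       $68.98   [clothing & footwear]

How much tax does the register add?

Sleeping bag $126.78: sports equipment → 5.25% → $6.66
Throat lozenges $7.38: over-the-counter medicine → 8.5% → $0.63
Running shoes $141.83: clothing & footwear → 4.75% → $6.74
Camping tent (2-person) $257.24: sports equipment → 5.25% + 3.25% surcharge = 8.5% → $21.87
Snow pants $129.85: clothing & footwear → 4.75% → $6.17
Bottle of whiskey $63.54: alcoholic beverages → 10% → $6.35
Allergy tablets $10.80: over-the-counter medicine → 8.5% → $0.92
Yoga mat $50.94: sports equipment → 5.25% → $2.67
Antacid chews $10.46: over-the-counter medicine → 8.5% → $0.89
Stainless water bottle $30.01: general merchandise → 5.5% → $1.65
Hoodie $68.98: clothing & footwear → 4.75% → $3.28
Total tax = $6.66 + $0.63 + $6.74 + $21.87 + $6.17 + $6.35 + $0.92 + $2.67 + $0.89 + $1.65 + $3.28 = $57.83

$57.83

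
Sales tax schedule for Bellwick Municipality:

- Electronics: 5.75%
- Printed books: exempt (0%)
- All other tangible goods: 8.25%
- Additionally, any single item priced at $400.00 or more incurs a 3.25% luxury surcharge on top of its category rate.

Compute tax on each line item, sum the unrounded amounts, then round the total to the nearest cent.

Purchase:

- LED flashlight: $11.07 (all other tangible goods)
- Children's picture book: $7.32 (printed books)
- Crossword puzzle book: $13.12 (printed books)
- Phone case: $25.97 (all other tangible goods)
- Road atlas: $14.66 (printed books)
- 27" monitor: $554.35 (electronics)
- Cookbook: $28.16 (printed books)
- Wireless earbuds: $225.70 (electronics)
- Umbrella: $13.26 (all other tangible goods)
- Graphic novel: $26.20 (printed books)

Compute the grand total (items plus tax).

LED flashlight $11.07: all other tangible goods → 8.25% → $0.913275
Children's picture book $7.32: printed books → 0% → $0.00
Crossword puzzle book $13.12: printed books → 0% → $0.00
Phone case $25.97: all other tangible goods → 8.25% → $2.142525
Road atlas $14.66: printed books → 0% → $0.00
27" monitor $554.35: electronics → 5.75% + 3.25% surcharge = 9% → $49.8915
Cookbook $28.16: printed books → 0% → $0.00
Wireless earbuds $225.70: electronics → 5.75% → $12.97775
Umbrella $13.26: all other tangible goods → 8.25% → $1.09395
Graphic novel $26.20: printed books → 0% → $0.00
Subtotal = $919.81; unrounded tax = $67.019 → $67.02; total due = $986.83

$986.83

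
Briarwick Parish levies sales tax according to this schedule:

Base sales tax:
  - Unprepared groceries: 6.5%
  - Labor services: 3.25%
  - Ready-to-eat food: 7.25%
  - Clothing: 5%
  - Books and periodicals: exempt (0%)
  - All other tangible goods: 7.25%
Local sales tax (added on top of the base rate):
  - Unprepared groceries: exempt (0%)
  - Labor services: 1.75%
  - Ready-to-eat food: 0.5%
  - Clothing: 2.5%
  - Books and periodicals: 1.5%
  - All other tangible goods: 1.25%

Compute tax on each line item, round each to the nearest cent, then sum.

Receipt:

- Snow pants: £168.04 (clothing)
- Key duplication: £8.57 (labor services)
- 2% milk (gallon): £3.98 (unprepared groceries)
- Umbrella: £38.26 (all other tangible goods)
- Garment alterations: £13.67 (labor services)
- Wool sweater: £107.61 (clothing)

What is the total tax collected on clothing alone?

Snow pants £168.04: clothing → 5% + 2.5% local = 7.5% → £12.60
Wool sweater £107.61: clothing → 5% + 2.5% local = 7.5% → £8.07
Tax on clothing = £12.60 + £8.07 = £20.67

£20.67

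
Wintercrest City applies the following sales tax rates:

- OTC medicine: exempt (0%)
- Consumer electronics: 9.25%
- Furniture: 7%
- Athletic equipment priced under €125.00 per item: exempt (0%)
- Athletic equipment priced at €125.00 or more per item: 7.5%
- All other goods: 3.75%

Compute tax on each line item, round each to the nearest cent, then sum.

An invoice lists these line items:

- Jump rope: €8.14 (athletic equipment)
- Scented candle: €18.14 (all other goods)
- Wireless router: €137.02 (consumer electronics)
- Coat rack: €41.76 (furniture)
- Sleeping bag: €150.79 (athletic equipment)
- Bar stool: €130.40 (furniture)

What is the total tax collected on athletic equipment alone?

€11.31

Jump rope €8.14: athletic equipment, under €125.00 → 0% → €0.00
Sleeping bag €150.79: athletic equipment, €125.00 or more → 7.5% → €11.31
Tax on athletic equipment = €0.00 + €11.31 = €11.31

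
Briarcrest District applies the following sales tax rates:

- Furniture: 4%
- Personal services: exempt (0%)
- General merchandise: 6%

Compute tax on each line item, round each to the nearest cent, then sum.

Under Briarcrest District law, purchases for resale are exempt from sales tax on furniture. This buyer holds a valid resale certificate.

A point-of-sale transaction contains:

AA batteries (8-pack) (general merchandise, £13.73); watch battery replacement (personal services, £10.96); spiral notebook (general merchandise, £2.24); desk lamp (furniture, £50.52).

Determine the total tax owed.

AA batteries (8-pack) £13.73: general merchandise → 6% → £0.82
Watch battery replacement £10.96: personal services → 0% → £0.00
Spiral notebook £2.24: general merchandise → 6% → £0.13
Desk lamp £50.52: furniture, buyer-exempt → 0% → £0.00
Total tax = £0.82 + £0.13 = £0.95

£0.95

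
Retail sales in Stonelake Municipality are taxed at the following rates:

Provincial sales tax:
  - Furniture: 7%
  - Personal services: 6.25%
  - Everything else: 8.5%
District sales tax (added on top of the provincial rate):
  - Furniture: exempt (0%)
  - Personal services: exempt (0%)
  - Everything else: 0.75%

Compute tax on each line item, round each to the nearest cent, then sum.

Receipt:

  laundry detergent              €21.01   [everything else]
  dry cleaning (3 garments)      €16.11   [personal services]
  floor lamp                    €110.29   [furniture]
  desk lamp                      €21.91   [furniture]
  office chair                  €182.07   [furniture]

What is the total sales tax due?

Laundry detergent €21.01: everything else → 8.5% + 0.75% district = 9.25% → €1.94
Dry cleaning (3 garments) €16.11: personal services → 6.25% + 0% district = 6.25% → €1.01
Floor lamp €110.29: furniture → 7% + 0% district = 7% → €7.72
Desk lamp €21.91: furniture → 7% + 0% district = 7% → €1.53
Office chair €182.07: furniture → 7% + 0% district = 7% → €12.74
Total tax = €1.94 + €1.01 + €7.72 + €1.53 + €12.74 = €24.94

€24.94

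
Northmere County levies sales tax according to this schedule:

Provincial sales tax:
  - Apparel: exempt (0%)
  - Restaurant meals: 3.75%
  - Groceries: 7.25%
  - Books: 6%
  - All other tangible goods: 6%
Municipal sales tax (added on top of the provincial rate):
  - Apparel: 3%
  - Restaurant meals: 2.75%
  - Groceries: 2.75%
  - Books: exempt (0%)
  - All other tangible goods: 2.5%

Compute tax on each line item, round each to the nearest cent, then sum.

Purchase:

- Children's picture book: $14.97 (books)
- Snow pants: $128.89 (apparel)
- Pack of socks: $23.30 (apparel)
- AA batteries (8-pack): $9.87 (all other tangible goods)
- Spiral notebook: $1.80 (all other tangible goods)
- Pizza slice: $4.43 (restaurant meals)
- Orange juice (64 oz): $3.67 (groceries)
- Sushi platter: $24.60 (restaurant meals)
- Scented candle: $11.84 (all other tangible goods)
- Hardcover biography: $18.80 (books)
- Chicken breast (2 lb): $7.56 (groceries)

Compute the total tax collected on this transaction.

$11.62

Children's picture book $14.97: books → 6% + 0% municipal = 6% → $0.90
Snow pants $128.89: apparel → 0% + 3% municipal = 3% → $3.87
Pack of socks $23.30: apparel → 0% + 3% municipal = 3% → $0.70
AA batteries (8-pack) $9.87: all other tangible goods → 6% + 2.5% municipal = 8.5% → $0.84
Spiral notebook $1.80: all other tangible goods → 6% + 2.5% municipal = 8.5% → $0.15
Pizza slice $4.43: restaurant meals → 3.75% + 2.75% municipal = 6.5% → $0.29
Orange juice (64 oz) $3.67: groceries → 7.25% + 2.75% municipal = 10% → $0.37
Sushi platter $24.60: restaurant meals → 3.75% + 2.75% municipal = 6.5% → $1.60
Scented candle $11.84: all other tangible goods → 6% + 2.5% municipal = 8.5% → $1.01
Hardcover biography $18.80: books → 6% + 0% municipal = 6% → $1.13
Chicken breast (2 lb) $7.56: groceries → 7.25% + 2.75% municipal = 10% → $0.76
Total tax = $0.90 + $3.87 + $0.70 + $0.84 + $0.15 + $0.29 + $0.37 + $1.60 + $1.01 + $1.13 + $0.76 = $11.62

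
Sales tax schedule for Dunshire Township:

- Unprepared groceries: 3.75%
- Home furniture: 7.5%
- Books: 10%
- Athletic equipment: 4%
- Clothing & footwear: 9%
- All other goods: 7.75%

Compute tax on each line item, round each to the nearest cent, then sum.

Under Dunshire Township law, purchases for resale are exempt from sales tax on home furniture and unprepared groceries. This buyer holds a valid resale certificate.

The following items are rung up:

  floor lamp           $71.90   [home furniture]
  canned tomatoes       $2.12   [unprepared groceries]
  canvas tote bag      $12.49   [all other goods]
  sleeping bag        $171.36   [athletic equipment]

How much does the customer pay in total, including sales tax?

Floor lamp $71.90: home furniture, buyer-exempt → 0% → $0.00
Canned tomatoes $2.12: unprepared groceries, buyer-exempt → 0% → $0.00
Canvas tote bag $12.49: all other goods → 7.75% → $0.97
Sleeping bag $171.36: athletic equipment → 4% → $6.85
Subtotal = $257.87; tax = $7.82; total due = $265.69

$265.69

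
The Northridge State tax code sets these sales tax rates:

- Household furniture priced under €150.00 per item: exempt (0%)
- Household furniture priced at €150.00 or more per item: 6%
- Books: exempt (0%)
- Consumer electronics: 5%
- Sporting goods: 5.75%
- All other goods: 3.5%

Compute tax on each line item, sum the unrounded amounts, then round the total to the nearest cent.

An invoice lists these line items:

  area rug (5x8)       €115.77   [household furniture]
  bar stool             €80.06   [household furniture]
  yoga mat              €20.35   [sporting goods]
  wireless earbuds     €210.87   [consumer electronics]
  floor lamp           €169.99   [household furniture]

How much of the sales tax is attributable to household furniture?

Area rug (5x8) €115.77: household furniture, under €150.00 → 0% → €0.00
Bar stool €80.06: household furniture, under €150.00 → 0% → €0.00
Floor lamp €169.99: household furniture, €150.00 or more → 6% → €10.1994
Tax on household furniture: unrounded sum = €10.1994 → €10.20

€10.20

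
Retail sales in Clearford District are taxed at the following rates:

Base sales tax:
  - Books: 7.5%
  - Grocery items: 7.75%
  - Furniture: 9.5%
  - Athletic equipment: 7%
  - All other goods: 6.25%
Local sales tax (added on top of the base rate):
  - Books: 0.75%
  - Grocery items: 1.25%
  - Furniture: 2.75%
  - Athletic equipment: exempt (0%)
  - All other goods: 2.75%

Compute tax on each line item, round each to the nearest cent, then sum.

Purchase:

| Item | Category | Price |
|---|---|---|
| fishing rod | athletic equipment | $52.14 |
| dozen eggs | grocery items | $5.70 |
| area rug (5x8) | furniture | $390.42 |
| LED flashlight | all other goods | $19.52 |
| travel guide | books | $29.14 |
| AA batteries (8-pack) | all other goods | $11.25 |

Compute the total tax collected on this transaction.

Fishing rod $52.14: athletic equipment → 7% + 0% local = 7% → $3.65
Dozen eggs $5.70: grocery items → 7.75% + 1.25% local = 9% → $0.51
Area rug (5x8) $390.42: furniture → 9.5% + 2.75% local = 12.25% → $47.83
LED flashlight $19.52: all other goods → 6.25% + 2.75% local = 9% → $1.76
Travel guide $29.14: books → 7.5% + 0.75% local = 8.25% → $2.40
AA batteries (8-pack) $11.25: all other goods → 6.25% + 2.75% local = 9% → $1.01
Total tax = $3.65 + $0.51 + $47.83 + $1.76 + $2.40 + $1.01 = $57.16

$57.16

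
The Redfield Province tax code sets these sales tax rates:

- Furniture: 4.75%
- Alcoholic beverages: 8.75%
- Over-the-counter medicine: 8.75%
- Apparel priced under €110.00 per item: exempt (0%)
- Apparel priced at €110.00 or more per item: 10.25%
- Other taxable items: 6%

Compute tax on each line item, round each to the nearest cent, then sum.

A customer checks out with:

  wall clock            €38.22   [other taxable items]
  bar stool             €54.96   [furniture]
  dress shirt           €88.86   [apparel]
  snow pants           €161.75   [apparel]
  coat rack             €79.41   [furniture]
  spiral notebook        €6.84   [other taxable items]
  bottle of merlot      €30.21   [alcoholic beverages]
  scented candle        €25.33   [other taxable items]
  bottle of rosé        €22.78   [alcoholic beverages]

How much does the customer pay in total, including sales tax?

€540.17

Wall clock €38.22: other taxable items → 6% → €2.29
Bar stool €54.96: furniture → 4.75% → €2.61
Dress shirt €88.86: apparel, under €110.00 → 0% → €0.00
Snow pants €161.75: apparel, €110.00 or more → 10.25% → €16.58
Coat rack €79.41: furniture → 4.75% → €3.77
Spiral notebook €6.84: other taxable items → 6% → €0.41
Bottle of merlot €30.21: alcoholic beverages → 8.75% → €2.64
Scented candle €25.33: other taxable items → 6% → €1.52
Bottle of rosé €22.78: alcoholic beverages → 8.75% → €1.99
Subtotal = €508.36; tax = €31.81; total due = €540.17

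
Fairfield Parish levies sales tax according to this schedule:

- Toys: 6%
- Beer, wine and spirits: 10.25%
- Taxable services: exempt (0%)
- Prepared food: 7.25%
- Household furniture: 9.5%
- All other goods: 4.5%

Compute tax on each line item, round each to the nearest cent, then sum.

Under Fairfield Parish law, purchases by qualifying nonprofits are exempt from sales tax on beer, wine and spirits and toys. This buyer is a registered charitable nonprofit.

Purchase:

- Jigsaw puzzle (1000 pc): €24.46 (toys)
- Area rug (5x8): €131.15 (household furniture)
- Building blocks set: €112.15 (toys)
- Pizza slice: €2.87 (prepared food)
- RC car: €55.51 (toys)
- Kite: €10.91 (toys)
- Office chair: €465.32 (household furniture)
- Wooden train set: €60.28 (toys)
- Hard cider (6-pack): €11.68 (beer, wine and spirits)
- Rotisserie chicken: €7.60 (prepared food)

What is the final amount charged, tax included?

Jigsaw puzzle (1000 pc) €24.46: toys, buyer-exempt → 0% → €0.00
Area rug (5x8) €131.15: household furniture → 9.5% → €12.46
Building blocks set €112.15: toys, buyer-exempt → 0% → €0.00
Pizza slice €2.87: prepared food → 7.25% → €0.21
RC car €55.51: toys, buyer-exempt → 0% → €0.00
Kite €10.91: toys, buyer-exempt → 0% → €0.00
Office chair €465.32: household furniture → 9.5% → €44.21
Wooden train set €60.28: toys, buyer-exempt → 0% → €0.00
Hard cider (6-pack) €11.68: beer, wine and spirits, buyer-exempt → 0% → €0.00
Rotisserie chicken €7.60: prepared food → 7.25% → €0.55
Subtotal = €881.93; tax = €57.43; total due = €939.36

€939.36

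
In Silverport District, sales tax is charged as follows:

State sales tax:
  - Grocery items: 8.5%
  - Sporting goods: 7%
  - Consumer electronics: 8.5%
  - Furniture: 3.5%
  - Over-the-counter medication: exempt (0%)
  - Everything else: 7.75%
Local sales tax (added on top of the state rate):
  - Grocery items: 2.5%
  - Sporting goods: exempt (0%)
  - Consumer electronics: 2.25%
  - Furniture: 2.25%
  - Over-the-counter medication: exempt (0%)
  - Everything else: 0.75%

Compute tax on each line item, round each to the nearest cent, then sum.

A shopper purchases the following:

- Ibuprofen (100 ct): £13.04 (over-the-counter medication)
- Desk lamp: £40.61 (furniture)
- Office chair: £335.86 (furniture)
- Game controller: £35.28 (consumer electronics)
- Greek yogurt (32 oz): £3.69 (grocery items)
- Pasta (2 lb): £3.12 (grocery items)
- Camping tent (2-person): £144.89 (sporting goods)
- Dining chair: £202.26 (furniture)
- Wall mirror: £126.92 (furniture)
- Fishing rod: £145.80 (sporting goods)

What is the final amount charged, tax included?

Ibuprofen (100 ct) £13.04: over-the-counter medication → 0% + 0% local = 0% → £0.00
Desk lamp £40.61: furniture → 3.5% + 2.25% local = 5.75% → £2.34
Office chair £335.86: furniture → 3.5% + 2.25% local = 5.75% → £19.31
Game controller £35.28: consumer electronics → 8.5% + 2.25% local = 10.75% → £3.79
Greek yogurt (32 oz) £3.69: grocery items → 8.5% + 2.5% local = 11% → £0.41
Pasta (2 lb) £3.12: grocery items → 8.5% + 2.5% local = 11% → £0.34
Camping tent (2-person) £144.89: sporting goods → 7% + 0% local = 7% → £10.14
Dining chair £202.26: furniture → 3.5% + 2.25% local = 5.75% → £11.63
Wall mirror £126.92: furniture → 3.5% + 2.25% local = 5.75% → £7.30
Fishing rod £145.80: sporting goods → 7% + 0% local = 7% → £10.21
Subtotal = £1051.47; tax = £65.47; total due = £1116.94

£1116.94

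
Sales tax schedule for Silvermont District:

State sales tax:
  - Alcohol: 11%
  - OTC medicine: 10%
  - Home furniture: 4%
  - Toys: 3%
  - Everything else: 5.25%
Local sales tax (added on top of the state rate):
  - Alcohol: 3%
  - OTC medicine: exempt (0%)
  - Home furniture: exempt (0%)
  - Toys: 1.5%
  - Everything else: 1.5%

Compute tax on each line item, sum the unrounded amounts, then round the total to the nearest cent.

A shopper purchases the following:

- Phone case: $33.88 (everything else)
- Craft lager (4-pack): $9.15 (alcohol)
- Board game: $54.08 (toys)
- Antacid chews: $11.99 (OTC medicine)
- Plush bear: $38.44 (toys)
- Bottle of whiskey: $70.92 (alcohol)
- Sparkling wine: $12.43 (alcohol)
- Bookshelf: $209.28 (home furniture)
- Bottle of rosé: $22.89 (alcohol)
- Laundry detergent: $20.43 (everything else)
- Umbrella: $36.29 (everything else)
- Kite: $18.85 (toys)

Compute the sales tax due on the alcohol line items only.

Craft lager (4-pack) $9.15: alcohol → 11% + 3% local = 14% → $1.281
Bottle of whiskey $70.92: alcohol → 11% + 3% local = 14% → $9.9288
Sparkling wine $12.43: alcohol → 11% + 3% local = 14% → $1.7402
Bottle of rosé $22.89: alcohol → 11% + 3% local = 14% → $3.2046
Tax on alcohol: unrounded sum = $16.1546 → $16.15

$16.15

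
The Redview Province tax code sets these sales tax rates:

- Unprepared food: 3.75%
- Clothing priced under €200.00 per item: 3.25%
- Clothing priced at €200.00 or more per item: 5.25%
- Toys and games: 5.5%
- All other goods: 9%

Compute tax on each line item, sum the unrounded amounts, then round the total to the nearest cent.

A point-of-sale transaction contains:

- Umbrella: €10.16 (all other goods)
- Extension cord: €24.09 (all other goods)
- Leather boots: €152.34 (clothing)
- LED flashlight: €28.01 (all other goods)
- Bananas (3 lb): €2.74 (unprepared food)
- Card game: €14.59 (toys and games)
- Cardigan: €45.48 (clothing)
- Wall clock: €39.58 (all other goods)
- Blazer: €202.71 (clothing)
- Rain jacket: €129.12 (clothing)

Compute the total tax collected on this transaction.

€31.34

Umbrella €10.16: all other goods → 9% → €0.9144
Extension cord €24.09: all other goods → 9% → €2.1681
Leather boots €152.34: clothing, under €200.00 → 3.25% → €4.95105
LED flashlight €28.01: all other goods → 9% → €2.5209
Bananas (3 lb) €2.74: unprepared food → 3.75% → €0.10275
Card game €14.59: toys and games → 5.5% → €0.80245
Cardigan €45.48: clothing, under €200.00 → 3.25% → €1.4781
Wall clock €39.58: all other goods → 9% → €3.5622
Blazer €202.71: clothing, €200.00 or more → 5.25% → €10.642275
Rain jacket €129.12: clothing, under €200.00 → 3.25% → €4.1964
Unrounded tax sum = €31.338625 → €31.34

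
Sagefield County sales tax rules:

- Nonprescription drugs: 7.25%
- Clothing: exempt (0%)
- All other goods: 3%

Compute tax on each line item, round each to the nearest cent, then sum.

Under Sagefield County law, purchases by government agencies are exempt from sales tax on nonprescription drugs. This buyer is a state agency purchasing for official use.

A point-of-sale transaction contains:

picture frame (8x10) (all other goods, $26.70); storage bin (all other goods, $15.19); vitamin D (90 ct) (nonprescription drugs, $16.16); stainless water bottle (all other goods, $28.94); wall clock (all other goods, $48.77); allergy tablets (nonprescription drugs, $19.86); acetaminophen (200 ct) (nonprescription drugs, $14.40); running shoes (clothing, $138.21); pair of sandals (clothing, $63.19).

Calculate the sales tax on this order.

Picture frame (8x10) $26.70: all other goods → 3% → $0.80
Storage bin $15.19: all other goods → 3% → $0.46
Vitamin D (90 ct) $16.16: nonprescription drugs, buyer-exempt → 0% → $0.00
Stainless water bottle $28.94: all other goods → 3% → $0.87
Wall clock $48.77: all other goods → 3% → $1.46
Allergy tablets $19.86: nonprescription drugs, buyer-exempt → 0% → $0.00
Acetaminophen (200 ct) $14.40: nonprescription drugs, buyer-exempt → 0% → $0.00
Running shoes $138.21: clothing → 0% → $0.00
Pair of sandals $63.19: clothing → 0% → $0.00
Total tax = $0.80 + $0.46 + $0.87 + $1.46 = $3.59

$3.59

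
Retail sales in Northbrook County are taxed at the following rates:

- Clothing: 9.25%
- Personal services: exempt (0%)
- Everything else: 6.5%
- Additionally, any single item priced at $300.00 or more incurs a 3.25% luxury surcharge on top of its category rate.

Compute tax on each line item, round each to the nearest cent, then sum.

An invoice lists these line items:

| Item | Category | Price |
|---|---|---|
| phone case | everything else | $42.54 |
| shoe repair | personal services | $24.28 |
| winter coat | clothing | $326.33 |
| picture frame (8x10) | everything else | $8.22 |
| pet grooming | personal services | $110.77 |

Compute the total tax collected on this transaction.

$44.09

Phone case $42.54: everything else → 6.5% → $2.77
Shoe repair $24.28: personal services → 0% → $0.00
Winter coat $326.33: clothing → 9.25% + 3.25% surcharge = 12.5% → $40.79
Picture frame (8x10) $8.22: everything else → 6.5% → $0.53
Pet grooming $110.77: personal services → 0% → $0.00
Total tax = $2.77 + $40.79 + $0.53 = $44.09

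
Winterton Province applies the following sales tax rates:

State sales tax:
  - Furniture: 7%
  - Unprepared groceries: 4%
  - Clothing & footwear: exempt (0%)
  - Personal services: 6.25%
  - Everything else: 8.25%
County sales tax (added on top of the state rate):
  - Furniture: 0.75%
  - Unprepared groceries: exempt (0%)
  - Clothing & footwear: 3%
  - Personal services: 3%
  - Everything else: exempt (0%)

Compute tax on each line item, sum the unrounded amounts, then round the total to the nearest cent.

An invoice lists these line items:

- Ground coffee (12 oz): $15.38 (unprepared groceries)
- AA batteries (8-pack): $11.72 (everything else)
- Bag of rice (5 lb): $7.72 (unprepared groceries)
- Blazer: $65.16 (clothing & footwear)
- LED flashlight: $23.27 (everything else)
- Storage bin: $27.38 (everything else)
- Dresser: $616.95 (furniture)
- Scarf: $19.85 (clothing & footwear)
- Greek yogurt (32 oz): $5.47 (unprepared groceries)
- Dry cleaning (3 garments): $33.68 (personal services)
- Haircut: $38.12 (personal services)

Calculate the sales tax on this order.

$63.29

Ground coffee (12 oz) $15.38: unprepared groceries → 4% + 0% county = 4% → $0.6152
AA batteries (8-pack) $11.72: everything else → 8.25% + 0% county = 8.25% → $0.9669
Bag of rice (5 lb) $7.72: unprepared groceries → 4% + 0% county = 4% → $0.3088
Blazer $65.16: clothing & footwear → 0% + 3% county = 3% → $1.9548
LED flashlight $23.27: everything else → 8.25% + 0% county = 8.25% → $1.919775
Storage bin $27.38: everything else → 8.25% + 0% county = 8.25% → $2.25885
Dresser $616.95: furniture → 7% + 0.75% county = 7.75% → $47.813625
Scarf $19.85: clothing & footwear → 0% + 3% county = 3% → $0.5955
Greek yogurt (32 oz) $5.47: unprepared groceries → 4% + 0% county = 4% → $0.2188
Dry cleaning (3 garments) $33.68: personal services → 6.25% + 3% county = 9.25% → $3.1154
Haircut $38.12: personal services → 6.25% + 3% county = 9.25% → $3.5261
Unrounded tax sum = $63.29375 → $63.29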